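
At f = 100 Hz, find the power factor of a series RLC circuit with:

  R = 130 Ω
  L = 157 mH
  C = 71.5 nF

Step 1 — Angular frequency: ω = 2π·f = 2π·100 = 628.3 rad/s.
Step 2 — Component impedances:
  R: Z = R = 130 Ω
  L: Z = jωL = j·628.3·0.157 = 0 + j98.65 Ω
  C: Z = 1/(jωC) = -j/(ω·C) = 0 - j2.226e+04 Ω
Step 3 — Series combination: Z_total = R + L + C = 130 - j2.216e+04 Ω = 2.216e+04∠-89.7° Ω.
Step 4 — Power factor: PF = cos(φ) = Re(Z)/|Z| = 130/2.216e+04 = 0.005866.
Step 5 — Type: Im(Z) = -2.216e+04 ⇒ leading (phase φ = -89.7°).

PF = 0.005866 (leading, φ = -89.7°)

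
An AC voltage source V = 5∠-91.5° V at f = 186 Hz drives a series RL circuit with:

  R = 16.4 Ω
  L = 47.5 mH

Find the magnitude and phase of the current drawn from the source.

Step 1 — Angular frequency: ω = 2π·f = 2π·186 = 1169 rad/s.
Step 2 — Component impedances:
  R: Z = R = 16.4 Ω
  L: Z = jωL = j·1169·0.0475 = 0 + j55.51 Ω
Step 3 — Series combination: Z_total = R + L = 16.4 + j55.51 Ω = 57.88∠73.5° Ω.
Step 4 — Source phasor: V = 5∠-91.5° V = -0.1309 - j4.998 V.
Step 5 — Ohm's law: I = V / Z_total = (-0.1309 - j4.998) / (16.4 + j55.51) = -0.08345 - j0.0223 A.
Step 6 — Convert to polar: |I| = 0.08638 A, ∠I = -165.0°.

I = 0.08638∠-165.0° A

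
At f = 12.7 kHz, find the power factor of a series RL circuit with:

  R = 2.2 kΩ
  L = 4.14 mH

Step 1 — Angular frequency: ω = 2π·f = 2π·1.27e+04 = 7.98e+04 rad/s.
Step 2 — Component impedances:
  R: Z = R = 2200 Ω
  L: Z = jωL = j·7.98e+04·0.00414 = 0 + j330.4 Ω
Step 3 — Series combination: Z_total = R + L = 2200 + j330.4 Ω = 2225∠8.5° Ω.
Step 4 — Power factor: PF = cos(φ) = Re(Z)/|Z| = 2200/2224.7 = 0.9889.
Step 5 — Type: Im(Z) = 330.4 ⇒ lagging (phase φ = 8.5°).

PF = 0.9889 (lagging, φ = 8.5°)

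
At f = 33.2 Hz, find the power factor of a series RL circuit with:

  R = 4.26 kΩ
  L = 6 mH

Step 1 — Angular frequency: ω = 2π·f = 2π·33.2 = 208.6 rad/s.
Step 2 — Component impedances:
  R: Z = R = 4260 Ω
  L: Z = jωL = j·208.6·0.006 = 0 + j1.252 Ω
Step 3 — Series combination: Z_total = R + L = 4260 + j1.252 Ω = 4260∠0.0° Ω.
Step 4 — Power factor: PF = cos(φ) = Re(Z)/|Z| = 4260/4260 = 1.
Step 5 — Type: Im(Z) = 1.252 ⇒ lagging (phase φ = 0.0°).

PF = 1 (lagging, φ = 0.0°)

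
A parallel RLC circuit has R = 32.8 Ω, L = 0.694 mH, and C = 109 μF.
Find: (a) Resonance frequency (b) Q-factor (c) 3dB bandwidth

Step 1 — Resonance: ω₀ = 1/√(LC) = 1/√(0.000694·0.000109) = 3636 rad/s.
Step 2 — f₀ = ω₀/(2π) = 578.7 Hz.
Step 3 — Parallel Q: Q = R/(ω₀L) = 32.8/(3636·0.000694) = 13.
Step 4 — Bandwidth: Δω = ω₀/Q = 279.7 rad/s; BW = Δω/(2π) = 44.52 Hz.

(a) f₀ = 578.7 Hz  (b) Q = 13  (c) BW = 44.52 Hz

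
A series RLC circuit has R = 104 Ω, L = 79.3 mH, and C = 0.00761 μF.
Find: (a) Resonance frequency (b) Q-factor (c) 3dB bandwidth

Step 1 — Resonance: ω₀ = 1/√(LC) = 1/√(0.0793·7.61e-09) = 4.071e+04 rad/s.
Step 2 — f₀ = ω₀/(2π) = 6479 Hz.
Step 3 — Series Q: Q = ω₀L/R = 4.071e+04·0.0793/104 = 31.04.
Step 4 — Bandwidth: Δω = ω₀/Q = 1311 rad/s; BW = Δω/(2π) = 208.7 Hz.

(a) f₀ = 6479 Hz  (b) Q = 31.04  (c) BW = 208.7 Hz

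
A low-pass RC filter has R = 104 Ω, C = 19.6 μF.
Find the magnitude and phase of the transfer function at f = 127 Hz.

Step 1 — Angular frequency: ω = 2π·127 = 798 rad/s.
Step 2 — Transfer function: H(jω) = 1/(1 + jωRC).
Step 3 — Denominator: 1 + jωRC = 1 + j·798·104·1.96e-05 = 1 + j1.627.
Step 4 — H = 0.2743 - j0.4462.
Step 5 — Magnitude: |H| = 0.5237 (-5.6 dB); phase: φ = -58.4°.

|H| = 0.5237 (-5.6 dB), φ = -58.4°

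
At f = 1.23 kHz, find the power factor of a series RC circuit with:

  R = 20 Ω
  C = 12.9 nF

Step 1 — Angular frequency: ω = 2π·f = 2π·1230 = 7728 rad/s.
Step 2 — Component impedances:
  R: Z = R = 20 Ω
  C: Z = 1/(jωC) = -j/(ω·C) = 0 - j1.003e+04 Ω
Step 3 — Series combination: Z_total = R + C = 20 - j1.003e+04 Ω = 1.003e+04∠-89.9° Ω.
Step 4 — Power factor: PF = cos(φ) = Re(Z)/|Z| = 20/1.003e+04 = 0.001994.
Step 5 — Type: Im(Z) = -1.003e+04 ⇒ leading (phase φ = -89.9°).

PF = 0.001994 (leading, φ = -89.9°)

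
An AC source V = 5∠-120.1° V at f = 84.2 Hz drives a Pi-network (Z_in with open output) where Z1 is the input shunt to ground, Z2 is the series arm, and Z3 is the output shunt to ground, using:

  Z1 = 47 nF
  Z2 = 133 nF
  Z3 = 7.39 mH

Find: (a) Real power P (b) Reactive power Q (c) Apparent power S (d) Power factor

Step 1 — Angular frequency: ω = 2π·f = 2π·84.2 = 529 rad/s.
Step 2 — Component impedances:
  Z1: Z = 1/(jωC) = -j/(ω·C) = 0 - j4.022e+04 Ω
  Z2: Z = 1/(jωC) = -j/(ω·C) = 0 - j1.421e+04 Ω
  Z3: Z = jωL = j·529·0.00739 = 0 + j3.91 Ω
Step 3 — With open output, the series arm Z2 and the output shunt Z3 appear in series to ground: Z2 + Z3 = 0 - j1.421e+04 Ω.
Step 4 — Parallel with input shunt Z1: Z_in = Z1 || (Z2 + Z3) = 0 - j1.05e+04 Ω = 1.05e+04∠-90.0° Ω.
Step 5 — Source phasor: V = 5∠-120.1° V = -2.508 - j4.326 V.
Step 6 — Current: I = V / Z = 0.000412 - j0.0002388 A = 0.0004762∠-30.1° A.
Step 7 — Complex power: S = V·I* = 0 - j0.002381 VA.
Step 8 — Real power: P = Re(S) = 0 W.
Step 9 — Reactive power: Q = Im(S) = -0.002381 VAR.
Step 10 — Apparent power: |S| = 0.002381 VA.
Step 11 — Power factor: PF = P/|S| = 0 (leading).

(a) P = 0 W  (b) Q = -0.002381 VAR  (c) S = 0.002381 VA  (d) PF = 0 (leading)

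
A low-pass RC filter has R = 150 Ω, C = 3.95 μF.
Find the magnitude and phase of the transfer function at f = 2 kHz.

Step 1 — Angular frequency: ω = 2π·2000 = 1.257e+04 rad/s.
Step 2 — Transfer function: H(jω) = 1/(1 + jωRC).
Step 3 — Denominator: 1 + jωRC = 1 + j·1.257e+04·150·3.95e-06 = 1 + j7.446.
Step 4 — H = 0.01772 - j0.1319.
Step 5 — Magnitude: |H| = 0.1331 (-17.5 dB); phase: φ = -82.4°.

|H| = 0.1331 (-17.5 dB), φ = -82.4°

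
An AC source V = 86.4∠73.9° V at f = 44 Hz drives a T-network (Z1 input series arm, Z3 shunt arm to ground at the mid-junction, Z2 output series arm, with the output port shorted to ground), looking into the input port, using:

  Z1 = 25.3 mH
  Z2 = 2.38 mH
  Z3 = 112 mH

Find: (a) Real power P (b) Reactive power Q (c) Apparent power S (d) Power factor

Step 1 — Angular frequency: ω = 2π·f = 2π·44 = 276.5 rad/s.
Step 2 — Component impedances:
  Z1: Z = jωL = j·276.5·0.0253 = 0 + j6.994 Ω
  Z2: Z = jωL = j·276.5·0.00238 = 0 + j0.658 Ω
  Z3: Z = jωL = j·276.5·0.112 = 0 + j30.96 Ω
Step 3 — With the output port shorted to ground, the output series arm Z2 runs from the junction to ground; the shunt arm Z3 also runs from the junction to ground. They appear in parallel: Z3 || Z2 = 0 + j0.6443 Ω.
Step 4 — Series with input arm Z1: Z_in = Z1 + (Z3 || Z2) = 0 + j7.639 Ω = 7.639∠90.0° Ω.
Step 5 — Source phasor: V = 86.4∠73.9° V = 23.96 + j83.01 V.
Step 6 — Current: I = V / Z = 10.87 - j3.137 A = 11.31∠-16.1° A.
Step 7 — Complex power: S = V·I* = 0 + j977.3 VA.
Step 8 — Real power: P = Re(S) = 0 W.
Step 9 — Reactive power: Q = Im(S) = 977.3 VAR.
Step 10 — Apparent power: |S| = 977.3 VA.
Step 11 — Power factor: PF = P/|S| = 0 (lagging).

(a) P = 0 W  (b) Q = 977.3 VAR  (c) S = 977.3 VA  (d) PF = 0 (lagging)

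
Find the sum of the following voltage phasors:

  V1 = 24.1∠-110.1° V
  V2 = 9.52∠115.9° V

Step 1 — Convert each phasor to rectangular form:
  V1 = 24.1·(cos(-110.1°) + j·sin(-110.1°)) = -8.282 - j22.63 V
  V2 = 9.52·(cos(115.9°) + j·sin(115.9°)) = -4.158 + j8.564 V
Step 2 — Sum components: V_total = -12.44 - j14.07 V.
Step 3 — Convert to polar: |V_total| = 18.78 V, ∠V_total = -131.5°.

V_total = 18.78∠-131.5° V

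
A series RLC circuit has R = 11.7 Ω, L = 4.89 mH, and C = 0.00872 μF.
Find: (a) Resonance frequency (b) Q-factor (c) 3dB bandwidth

Step 1 — Resonance condition Im(Z)=0 gives ω₀ = 1/√(LC).
Step 2 — ω₀ = 1/√(0.00489·8.72e-09) = 1.531e+05 rad/s.
Step 3 — f₀ = ω₀/(2π) = 2.437e+04 Hz.
Step 4 — Series Q: Q = ω₀L/R = 1.531e+05·0.00489/11.7 = 64.
Step 5 — 3dB bandwidth: Δω = ω₀/Q = 2393 rad/s; BW = Δω/(2π) = 380.8 Hz.

(a) f₀ = 2.437e+04 Hz  (b) Q = 64  (c) BW = 380.8 Hz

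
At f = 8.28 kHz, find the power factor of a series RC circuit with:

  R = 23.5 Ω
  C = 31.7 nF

Step 1 — Angular frequency: ω = 2π·f = 2π·8280 = 5.202e+04 rad/s.
Step 2 — Component impedances:
  R: Z = R = 23.5 Ω
  C: Z = 1/(jωC) = -j/(ω·C) = 0 - j606.4 Ω
Step 3 — Series combination: Z_total = R + C = 23.5 - j606.4 Ω = 606.8∠-87.8° Ω.
Step 4 — Power factor: PF = cos(φ) = Re(Z)/|Z| = 23.5/606.8 = 0.03873.
Step 5 — Type: Im(Z) = -606.4 ⇒ leading (phase φ = -87.8°).

PF = 0.03873 (leading, φ = -87.8°)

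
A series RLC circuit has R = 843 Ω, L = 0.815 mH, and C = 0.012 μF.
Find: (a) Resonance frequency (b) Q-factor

Step 1 — Resonance condition Im(Z)=0 gives ω₀ = 1/√(LC).
Step 2 — ω₀ = 1/√(0.000815·1.2e-08) = 3.198e+05 rad/s.
Step 3 — f₀ = ω₀/(2π) = 5.089e+04 Hz.
Step 4 — Series Q: Q = ω₀L/R = 3.198e+05·0.000815/843 = 0.3091.

(a) f₀ = 5.089e+04 Hz  (b) Q = 0.3091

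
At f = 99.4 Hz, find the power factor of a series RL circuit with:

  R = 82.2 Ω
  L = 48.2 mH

Step 1 — Angular frequency: ω = 2π·f = 2π·99.4 = 624.5 rad/s.
Step 2 — Component impedances:
  R: Z = R = 82.2 Ω
  L: Z = jωL = j·624.5·0.0482 = 0 + j30.1 Ω
Step 3 — Series combination: Z_total = R + L = 82.2 + j30.1 Ω = 87.54∠20.1° Ω.
Step 4 — Power factor: PF = cos(φ) = Re(Z)/|Z| = 82.2/87.54 = 0.939.
Step 5 — Type: Im(Z) = 30.1 ⇒ lagging (phase φ = 20.1°).

PF = 0.939 (lagging, φ = 20.1°)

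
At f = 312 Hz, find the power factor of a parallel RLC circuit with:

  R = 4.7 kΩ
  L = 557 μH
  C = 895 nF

Step 1 — Angular frequency: ω = 2π·f = 2π·312 = 1960 rad/s.
Step 2 — Component impedances:
  R: Z = R = 4700 Ω
  L: Z = jωL = j·1960·0.000557 = 0 + j1.092 Ω
  C: Z = 1/(jωC) = -j/(ω·C) = 0 - j570 Ω
Step 3 — Parallel combination: 1/Z_total = 1/R + 1/L + 1/C; Z_total = 0.0002547 + j1.094 Ω = 1.094∠90.0° Ω.
Step 4 — Power factor: PF = cos(φ) = Re(Z)/|Z| = 0.0002547/1.094 = 0.0002328.
Step 5 — Type: Im(Z) = 1.094 ⇒ lagging (phase φ = 90.0°).

PF = 0.0002328 (lagging, φ = 90.0°)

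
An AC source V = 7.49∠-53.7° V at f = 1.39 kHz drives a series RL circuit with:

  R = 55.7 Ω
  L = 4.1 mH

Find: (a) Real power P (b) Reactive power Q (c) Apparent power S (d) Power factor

Step 1 — Angular frequency: ω = 2π·f = 2π·1390 = 8734 rad/s.
Step 2 — Component impedances:
  R: Z = R = 55.7 Ω
  L: Z = jωL = j·8734·0.0041 = 0 + j35.81 Ω
Step 3 — Series combination: Z_total = R + L = 55.7 + j35.81 Ω = 66.22∠32.7° Ω.
Step 4 — Source phasor: V = 7.49∠-53.7° V = 4.434 - j6.036 V.
Step 5 — Current: I = V / Z = 0.007032 - j0.1129 A = 0.1131∠-86.4° A.
Step 6 — Complex power: S = V·I* = 0.7127 + j0.4581 VA.
Step 7 — Real power: P = Re(S) = 0.7127 W.
Step 8 — Reactive power: Q = Im(S) = 0.4581 VAR.
Step 9 — Apparent power: |S| = 0.8472 VA.
Step 10 — Power factor: PF = P/|S| = 0.8412 (lagging).

(a) P = 0.7127 W  (b) Q = 0.4581 VAR  (c) S = 0.8472 VA  (d) PF = 0.8412 (lagging)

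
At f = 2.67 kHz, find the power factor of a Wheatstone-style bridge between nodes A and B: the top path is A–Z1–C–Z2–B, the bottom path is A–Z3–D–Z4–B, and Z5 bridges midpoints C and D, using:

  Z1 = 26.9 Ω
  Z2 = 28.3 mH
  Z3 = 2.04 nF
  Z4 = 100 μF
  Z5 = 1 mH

Step 1 — Angular frequency: ω = 2π·f = 2π·2670 = 1.678e+04 rad/s.
Step 2 — Component impedances:
  Z1: Z = R = 26.9 Ω
  Z2: Z = jωL = j·1.678e+04·0.0283 = 0 + j474.8 Ω
  Z3: Z = 1/(jωC) = -j/(ω·C) = 0 - j2.922e+04 Ω
  Z4: Z = 1/(jωC) = -j/(ω·C) = 0 - j0.5961 Ω
  Z5: Z = jωL = j·1.678e+04·0.001 = 0 + j16.78 Ω
Step 3 — Bridge requires nodal analysis (the Z5 bridge couples midpoints C and D, so the two paths cannot be reduced to a simple series/parallel combination). Setting node B to ground and injecting 1 A at node A, the 3-node admittance system at A, C, D solves to V_A = Z_AB = 26.93 + j15.63 Ω = 31.14∠30.1° Ω.
Step 4 — Power factor: PF = cos(φ) = Re(Z)/|Z| = 26.93/31.138 = 0.8649.
Step 5 — Type: Im(Z) = 15.63 ⇒ lagging (phase φ = 30.1°).

PF = 0.8649 (lagging, φ = 30.1°)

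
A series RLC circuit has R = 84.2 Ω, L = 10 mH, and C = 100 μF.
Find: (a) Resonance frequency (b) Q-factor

Step 1 — Resonance condition Im(Z)=0 gives ω₀ = 1/√(LC).
Step 2 — ω₀ = 1/√(0.01·0.0001) = 1000 rad/s.
Step 3 — f₀ = ω₀/(2π) = 159.2 Hz.
Step 4 — Series Q: Q = ω₀L/R = 1000·0.01/84.2 = 0.1188.

(a) f₀ = 159.2 Hz  (b) Q = 0.1188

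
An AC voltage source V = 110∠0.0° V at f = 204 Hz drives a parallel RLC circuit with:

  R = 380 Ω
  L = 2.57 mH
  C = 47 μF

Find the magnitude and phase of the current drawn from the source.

Step 1 — Angular frequency: ω = 2π·f = 2π·204 = 1282 rad/s.
Step 2 — Component impedances:
  R: Z = R = 380 Ω
  L: Z = jωL = j·1282·0.00257 = 0 + j3.294 Ω
  C: Z = 1/(jωC) = -j/(ω·C) = 0 - j16.6 Ω
Step 3 — Parallel combination: 1/Z_total = 1/R + 1/L + 1/C; Z_total = 0.04444 + j4.109 Ω = 4.109∠89.4° Ω.
Step 4 — Source phasor: V = 110∠0.0° V = 110 V.
Step 5 — Ohm's law: I = V / Z_total = (110) / (0.04444 + j4.109) = 0.2895 - j26.77 A.
Step 6 — Convert to polar: |I| = 26.77 A, ∠I = -89.4°.

I = 26.77∠-89.4° A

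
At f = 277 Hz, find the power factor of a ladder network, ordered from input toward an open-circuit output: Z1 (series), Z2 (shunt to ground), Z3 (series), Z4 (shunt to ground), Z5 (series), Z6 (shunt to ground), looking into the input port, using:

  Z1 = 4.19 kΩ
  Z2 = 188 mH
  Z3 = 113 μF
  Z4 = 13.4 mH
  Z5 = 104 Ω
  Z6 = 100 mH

Step 1 — Angular frequency: ω = 2π·f = 2π·277 = 1740 rad/s.
Step 2 — Component impedances:
  Z1: Z = R = 4190 Ω
  Z2: Z = jωL = j·1740·0.188 = 0 + j327.2 Ω
  Z3: Z = 1/(jωC) = -j/(ω·C) = 0 - j5.085 Ω
  Z4: Z = jωL = j·1740·0.0134 = 0 + j23.32 Ω
  Z5: Z = R = 104 Ω
  Z6: Z = jωL = j·1740·0.1 = 0 + j174 Ω
Step 3 — Ladder network (open output): work backward from the far end, alternating series and parallel combinations. Z_in = 4191 + j15.33 Ω = 4191∠0.2° Ω.
Step 4 — Power factor: PF = cos(φ) = Re(Z)/|Z| = 4191/4191 = 1.
Step 5 — Type: Im(Z) = 15.33 ⇒ lagging (phase φ = 0.2°).

PF = 1 (lagging, φ = 0.2°)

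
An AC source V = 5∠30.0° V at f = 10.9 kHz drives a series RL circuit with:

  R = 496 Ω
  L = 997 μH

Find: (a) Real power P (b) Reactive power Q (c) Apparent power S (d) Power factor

Step 1 — Angular frequency: ω = 2π·f = 2π·1.09e+04 = 6.849e+04 rad/s.
Step 2 — Component impedances:
  R: Z = R = 496 Ω
  L: Z = jωL = j·6.849e+04·0.000997 = 0 + j68.28 Ω
Step 3 — Series combination: Z_total = R + L = 496 + j68.28 Ω = 500.7∠7.8° Ω.
Step 4 — Source phasor: V = 5∠30.0° V = 4.33 + j2.5 V.
Step 5 — Current: I = V / Z = 0.009249 + j0.003767 A = 0.009986∠22.2° A.
Step 6 — Complex power: S = V·I* = 0.04947 + j0.00681 VA.
Step 7 — Real power: P = Re(S) = 0.04947 W.
Step 8 — Reactive power: Q = Im(S) = 0.00681 VAR.
Step 9 — Apparent power: |S| = 0.04993 VA.
Step 10 — Power factor: PF = P/|S| = 0.9907 (lagging).

(a) P = 0.04947 W  (b) Q = 0.00681 VAR  (c) S = 0.04993 VA  (d) PF = 0.9907 (lagging)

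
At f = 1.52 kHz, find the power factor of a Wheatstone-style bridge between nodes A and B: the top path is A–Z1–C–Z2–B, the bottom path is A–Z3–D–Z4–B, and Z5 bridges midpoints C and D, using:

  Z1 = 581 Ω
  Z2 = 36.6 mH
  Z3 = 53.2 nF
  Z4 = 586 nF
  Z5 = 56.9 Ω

Step 1 — Angular frequency: ω = 2π·f = 2π·1520 = 9550 rad/s.
Step 2 — Component impedances:
  Z1: Z = R = 581 Ω
  Z2: Z = jωL = j·9550·0.0366 = 0 + j349.5 Ω
  Z3: Z = 1/(jωC) = -j/(ω·C) = 0 - j1968 Ω
  Z4: Z = 1/(jωC) = -j/(ω·C) = 0 - j178.7 Ω
  Z5: Z = R = 56.9 Ω
Step 3 — Bridge requires nodal analysis (the Z5 bridge couples midpoints C and D, so the two paths cannot be reduced to a simple series/parallel combination). Setting node B to ground and injecting 1 A at node A, the 3-node admittance system at A, C, D solves to V_A = Z_AB = 747.1 - j518.9 Ω = 909.6∠-34.8° Ω.
Step 4 — Power factor: PF = cos(φ) = Re(Z)/|Z| = 747.06/909.6 = 0.8213.
Step 5 — Type: Im(Z) = -518.9 ⇒ leading (phase φ = -34.8°).

PF = 0.8213 (leading, φ = -34.8°)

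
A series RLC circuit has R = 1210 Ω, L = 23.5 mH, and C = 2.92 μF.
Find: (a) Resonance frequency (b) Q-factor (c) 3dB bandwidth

Step 1 — Resonance: ω₀ = 1/√(LC) = 1/√(0.0235·2.92e-06) = 3817 rad/s.
Step 2 — f₀ = ω₀/(2π) = 607.6 Hz.
Step 3 — Series Q: Q = ω₀L/R = 3817·0.0235/1210 = 0.07414.
Step 4 — Bandwidth: Δω = ω₀/Q = 5.149e+04 rad/s; BW = Δω/(2π) = 8195 Hz.

(a) f₀ = 607.6 Hz  (b) Q = 0.07414  (c) BW = 8195 Hz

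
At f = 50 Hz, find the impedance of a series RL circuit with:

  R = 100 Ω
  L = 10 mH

Step 1 — Angular frequency: ω = 2π·f = 2π·50 = 314.2 rad/s.
Step 2 — Component impedances:
  R: Z = R = 100 Ω
  L: Z = jωL = j·314.2·0.01 = 0 + j3.142 Ω
Step 3 — Series combination: Z_total = R + L = 100 + j3.142 Ω = 100∠1.8° Ω.

Z = 100 + j3.142 Ω = 100∠1.8° Ω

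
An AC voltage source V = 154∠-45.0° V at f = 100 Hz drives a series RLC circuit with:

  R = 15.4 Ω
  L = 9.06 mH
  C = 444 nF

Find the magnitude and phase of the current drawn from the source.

Step 1 — Angular frequency: ω = 2π·f = 2π·100 = 628.3 rad/s.
Step 2 — Component impedances:
  R: Z = R = 15.4 Ω
  L: Z = jωL = j·628.3·0.00906 = 0 + j5.693 Ω
  C: Z = 1/(jωC) = -j/(ω·C) = 0 - j3585 Ω
Step 3 — Series combination: Z_total = R + L + C = 15.4 - j3579 Ω = 3579∠-89.8° Ω.
Step 4 — Source phasor: V = 154∠-45.0° V = 108.9 - j108.9 V.
Step 5 — Ohm's law: I = V / Z_total = (108.9 - j108.9) / (15.4 - j3579) = 0.03056 + j0.0303 A.
Step 6 — Convert to polar: |I| = 0.04303 A, ∠I = 44.8°.

I = 0.04303∠44.8° A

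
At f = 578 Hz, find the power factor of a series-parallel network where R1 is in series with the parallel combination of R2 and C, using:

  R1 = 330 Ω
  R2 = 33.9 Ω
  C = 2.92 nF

Step 1 — Angular frequency: ω = 2π·f = 2π·578 = 3632 rad/s.
Step 2 — Component impedances:
  R1: Z = R = 330 Ω
  R2: Z = R = 33.9 Ω
  C: Z = 1/(jωC) = -j/(ω·C) = 0 - j9.43e+04 Ω
Step 3 — Parallel branch: R2 || C = 1/(1/R2 + 1/C) = 33.9 - j0.01219 Ω.
Step 4 — Series with R1: Z_total = R1 + (R2 || C) = 363.9 - j0.01219 Ω = 363.9∠-0.0° Ω.
Step 5 — Power factor: PF = cos(φ) = Re(Z)/|Z| = 363.9/363.9 = 1.
Step 6 — Type: Im(Z) = -0.01219 ⇒ leading (phase φ = -0.0°).

PF = 1 (leading, φ = -0.0°)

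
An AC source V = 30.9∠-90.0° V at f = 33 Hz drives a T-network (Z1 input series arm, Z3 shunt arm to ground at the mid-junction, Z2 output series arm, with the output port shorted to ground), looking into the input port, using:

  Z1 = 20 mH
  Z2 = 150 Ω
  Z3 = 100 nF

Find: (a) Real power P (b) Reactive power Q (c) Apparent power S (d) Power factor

Step 1 — Angular frequency: ω = 2π·f = 2π·33 = 207.3 rad/s.
Step 2 — Component impedances:
  Z1: Z = jωL = j·207.3·0.02 = 0 + j4.147 Ω
  Z2: Z = R = 150 Ω
  Z3: Z = 1/(jωC) = -j/(ω·C) = 0 - j4.823e+04 Ω
Step 3 — With the output port shorted to ground, the output series arm Z2 runs from the junction to ground; the shunt arm Z3 also runs from the junction to ground. They appear in parallel: Z3 || Z2 = 150 - j0.4665 Ω.
Step 4 — Series with input arm Z1: Z_in = Z1 + (Z3 || Z2) = 150 + j3.68 Ω = 150∠1.4° Ω.
Step 5 — Source phasor: V = 30.9∠-90.0° V = 0 - j30.9 V.
Step 6 — Current: I = V / Z = -0.005051 - j0.2059 A = 0.2059∠-91.4° A.
Step 7 — Complex power: S = V·I* = 6.362 + j0.1561 VA.
Step 8 — Real power: P = Re(S) = 6.362 W.
Step 9 — Reactive power: Q = Im(S) = 0.1561 VAR.
Step 10 — Apparent power: |S| = 6.364 VA.
Step 11 — Power factor: PF = P/|S| = 0.9997 (lagging).

(a) P = 6.362 W  (b) Q = 0.1561 VAR  (c) S = 6.364 VA  (d) PF = 0.9997 (lagging)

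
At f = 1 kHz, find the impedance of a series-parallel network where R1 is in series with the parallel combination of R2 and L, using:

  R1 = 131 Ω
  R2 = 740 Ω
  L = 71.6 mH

Step 1 — Angular frequency: ω = 2π·f = 2π·1000 = 6283 rad/s.
Step 2 — Component impedances:
  R1: Z = R = 131 Ω
  R2: Z = R = 740 Ω
  L: Z = jωL = j·6283·0.0716 = 0 + j449.9 Ω
Step 3 — Parallel branch: R2 || L = 1/(1/R2 + 1/L) = 199.7 + j328.5 Ω.
Step 4 — Series with R1: Z_total = R1 + (R2 || L) = 330.7 + j328.5 Ω = 466.1∠44.8° Ω.

Z = 330.7 + j328.5 Ω = 466.1∠44.8° Ω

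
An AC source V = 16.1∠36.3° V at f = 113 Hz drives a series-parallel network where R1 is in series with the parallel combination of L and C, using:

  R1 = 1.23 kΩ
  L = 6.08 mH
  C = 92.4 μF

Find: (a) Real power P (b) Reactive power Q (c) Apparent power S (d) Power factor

Step 1 — Angular frequency: ω = 2π·f = 2π·113 = 710 rad/s.
Step 2 — Component impedances:
  R1: Z = R = 1230 Ω
  L: Z = jωL = j·710·0.00608 = 0 + j4.317 Ω
  C: Z = 1/(jωC) = -j/(ω·C) = 0 - j15.24 Ω
Step 3 — Parallel branch: L || C = 1/(1/L + 1/C) = 0 + j6.022 Ω.
Step 4 — Series with R1: Z_total = R1 + (L || C) = 1230 + j6.022 Ω = 1230∠0.3° Ω.
Step 5 — Source phasor: V = 16.1∠36.3° V = 12.98 + j9.531 V.
Step 6 — Current: I = V / Z = 0.01059 + j0.007697 A = 0.01309∠36.0° A.
Step 7 — Complex power: S = V·I* = 0.2107 + j0.001032 VA.
Step 8 — Real power: P = Re(S) = 0.2107 W.
Step 9 — Reactive power: Q = Im(S) = 0.001032 VAR.
Step 10 — Apparent power: |S| = 0.2107 VA.
Step 11 — Power factor: PF = P/|S| = 1 (lagging).

(a) P = 0.2107 W  (b) Q = 0.001032 VAR  (c) S = 0.2107 VA  (d) PF = 1 (lagging)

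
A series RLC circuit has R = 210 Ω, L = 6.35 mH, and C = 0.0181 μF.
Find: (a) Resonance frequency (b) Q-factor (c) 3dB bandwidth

Step 1 — Resonance: ω₀ = 1/√(LC) = 1/√(0.00635·1.81e-08) = 9.328e+04 rad/s.
Step 2 — f₀ = ω₀/(2π) = 1.485e+04 Hz.
Step 3 — Series Q: Q = ω₀L/R = 9.328e+04·0.00635/210 = 2.821.
Step 4 — Bandwidth: Δω = ω₀/Q = 3.307e+04 rad/s; BW = Δω/(2π) = 5263 Hz.

(a) f₀ = 1.485e+04 Hz  (b) Q = 2.821  (c) BW = 5263 Hz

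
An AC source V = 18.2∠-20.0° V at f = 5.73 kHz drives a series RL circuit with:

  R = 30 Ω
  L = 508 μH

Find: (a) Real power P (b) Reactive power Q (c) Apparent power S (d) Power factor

Step 1 — Angular frequency: ω = 2π·f = 2π·5730 = 3.6e+04 rad/s.
Step 2 — Component impedances:
  R: Z = R = 30 Ω
  L: Z = jωL = j·3.6e+04·0.000508 = 0 + j18.29 Ω
Step 3 — Series combination: Z_total = R + L = 30 + j18.29 Ω = 35.14∠31.4° Ω.
Step 4 — Source phasor: V = 18.2∠-20.0° V = 17.1 - j6.225 V.
Step 5 — Current: I = V / Z = 0.3234 - j0.4046 A = 0.518∠-51.4° A.
Step 6 — Complex power: S = V·I* = 8.05 + j4.907 VA.
Step 7 — Real power: P = Re(S) = 8.05 W.
Step 8 — Reactive power: Q = Im(S) = 4.907 VAR.
Step 9 — Apparent power: |S| = 9.428 VA.
Step 10 — Power factor: PF = P/|S| = 0.8538 (lagging).

(a) P = 8.05 W  (b) Q = 4.907 VAR  (c) S = 9.428 VA  (d) PF = 0.8538 (lagging)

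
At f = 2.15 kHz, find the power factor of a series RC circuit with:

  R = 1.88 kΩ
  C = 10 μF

Step 1 — Angular frequency: ω = 2π·f = 2π·2150 = 1.351e+04 rad/s.
Step 2 — Component impedances:
  R: Z = R = 1880 Ω
  C: Z = 1/(jωC) = -j/(ω·C) = 0 - j7.403 Ω
Step 3 — Series combination: Z_total = R + C = 1880 - j7.403 Ω = 1880∠-0.2° Ω.
Step 4 — Power factor: PF = cos(φ) = Re(Z)/|Z| = 1880/1880 = 1.
Step 5 — Type: Im(Z) = -7.403 ⇒ leading (phase φ = -0.2°).

PF = 1 (leading, φ = -0.2°)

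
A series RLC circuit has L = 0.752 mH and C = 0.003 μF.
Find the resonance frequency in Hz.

Step 1 — Resonance condition Im(Z)=0 gives ω₀ = 1/√(LC).
Step 2 — ω₀ = 1/√(0.000752·3e-09) = 6.658e+05 rad/s.
Step 3 — f₀ = ω₀/(2π) = 1.06e+05 Hz.

f₀ = 1.06e+05 Hz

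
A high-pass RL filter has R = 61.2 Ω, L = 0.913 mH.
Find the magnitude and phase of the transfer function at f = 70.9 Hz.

Step 1 — Angular frequency: ω = 2π·70.9 = 445.5 rad/s.
Step 2 — Transfer function: H(jω) = jωL/(R + jωL).
Step 3 — Numerator jωL = j·0.4067; denominator R + jωL = 61.2 + j0.4067.
Step 4 — H = 4.416e-05 + j0.006645.
Step 5 — Magnitude: |H| = 0.006646 (-43.5 dB); phase: φ = 89.6°.

|H| = 0.006646 (-43.5 dB), φ = 89.6°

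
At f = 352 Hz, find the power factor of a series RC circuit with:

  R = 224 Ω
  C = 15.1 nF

Step 1 — Angular frequency: ω = 2π·f = 2π·352 = 2212 rad/s.
Step 2 — Component impedances:
  R: Z = R = 224 Ω
  C: Z = 1/(jωC) = -j/(ω·C) = 0 - j2.994e+04 Ω
Step 3 — Series combination: Z_total = R + C = 224 - j2.994e+04 Ω = 2.994e+04∠-89.6° Ω.
Step 4 — Power factor: PF = cos(φ) = Re(Z)/|Z| = 224/29944 = 0.007481.
Step 5 — Type: Im(Z) = -2.994e+04 ⇒ leading (phase φ = -89.6°).

PF = 0.007481 (leading, φ = -89.6°)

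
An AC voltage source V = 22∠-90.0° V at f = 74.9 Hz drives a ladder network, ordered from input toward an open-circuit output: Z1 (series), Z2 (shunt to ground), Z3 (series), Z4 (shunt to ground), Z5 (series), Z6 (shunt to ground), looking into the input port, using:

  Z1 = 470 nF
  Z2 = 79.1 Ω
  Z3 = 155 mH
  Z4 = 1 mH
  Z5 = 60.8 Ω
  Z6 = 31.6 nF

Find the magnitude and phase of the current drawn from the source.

Step 1 — Angular frequency: ω = 2π·f = 2π·74.9 = 470.6 rad/s.
Step 2 — Component impedances:
  Z1: Z = 1/(jωC) = -j/(ω·C) = 0 - j4521 Ω
  Z2: Z = R = 79.1 Ω
  Z3: Z = jωL = j·470.6·0.155 = 0 + j72.94 Ω
  Z4: Z = jωL = j·470.6·0.001 = 0 + j0.4706 Ω
  Z5: Z = R = 60.8 Ω
  Z6: Z = 1/(jωC) = -j/(ω·C) = 0 - j6.724e+04 Ω
Step 3 — Ladder network (open output): work backward from the far end, alternating series and parallel combinations. Z_in = 36.61 - j4482 Ω = 4482∠-89.5° Ω.
Step 4 — Source phasor: V = 22∠-90.0° V = 0 - j22 V.
Step 5 — Ohm's law: I = V / Z_total = (0 - j22) / (36.61 - j4482) = 0.004909 - j4.009e-05 A.
Step 6 — Convert to polar: |I| = 0.004909 A, ∠I = -0.5°.

I = 0.004909∠-0.5° A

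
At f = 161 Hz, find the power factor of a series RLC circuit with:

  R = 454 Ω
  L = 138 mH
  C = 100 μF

Step 1 — Angular frequency: ω = 2π·f = 2π·161 = 1012 rad/s.
Step 2 — Component impedances:
  R: Z = R = 454 Ω
  L: Z = jωL = j·1012·0.138 = 0 + j139.6 Ω
  C: Z = 1/(jωC) = -j/(ω·C) = 0 - j9.885 Ω
Step 3 — Series combination: Z_total = R + L + C = 454 + j129.7 Ω = 472.2∠15.9° Ω.
Step 4 — Power factor: PF = cos(φ) = Re(Z)/|Z| = 454/472.2 = 0.9615.
Step 5 — Type: Im(Z) = 129.7 ⇒ lagging (phase φ = 15.9°).

PF = 0.9615 (lagging, φ = 15.9°)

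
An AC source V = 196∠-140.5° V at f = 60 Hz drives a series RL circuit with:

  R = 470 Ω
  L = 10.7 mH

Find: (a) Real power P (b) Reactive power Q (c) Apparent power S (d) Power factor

Step 1 — Angular frequency: ω = 2π·f = 2π·60 = 377 rad/s.
Step 2 — Component impedances:
  R: Z = R = 470 Ω
  L: Z = jωL = j·377·0.0107 = 0 + j4.034 Ω
Step 3 — Series combination: Z_total = R + L = 470 + j4.034 Ω = 470∠0.5° Ω.
Step 4 — Source phasor: V = 196∠-140.5° V = -151.2 - j124.7 V.
Step 5 — Current: I = V / Z = -0.324 - j0.2625 A = 0.417∠-141.0° A.
Step 6 — Complex power: S = V·I* = 81.73 + j0.7015 VA.
Step 7 — Real power: P = Re(S) = 81.73 W.
Step 8 — Reactive power: Q = Im(S) = 0.7015 VAR.
Step 9 — Apparent power: |S| = 81.73 VA.
Step 10 — Power factor: PF = P/|S| = 1 (lagging).

(a) P = 81.73 W  (b) Q = 0.7015 VAR  (c) S = 81.73 VA  (d) PF = 1 (lagging)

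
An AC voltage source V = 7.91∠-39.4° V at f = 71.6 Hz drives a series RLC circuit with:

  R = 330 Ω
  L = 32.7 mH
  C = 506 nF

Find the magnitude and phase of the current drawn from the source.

Step 1 — Angular frequency: ω = 2π·f = 2π·71.6 = 449.9 rad/s.
Step 2 — Component impedances:
  R: Z = R = 330 Ω
  L: Z = jωL = j·449.9·0.0327 = 0 + j14.71 Ω
  C: Z = 1/(jωC) = -j/(ω·C) = 0 - j4393 Ω
Step 3 — Series combination: Z_total = R + L + C = 330 - j4378 Ω = 4391∠-85.7° Ω.
Step 4 — Source phasor: V = 7.91∠-39.4° V = 6.112 - j5.021 V.
Step 5 — Ohm's law: I = V / Z_total = (6.112 - j5.021) / (330 - j4378) = 0.001245 + j0.001302 A.
Step 6 — Convert to polar: |I| = 0.001802 A, ∠I = 46.3°.

I = 0.001802∠46.3° A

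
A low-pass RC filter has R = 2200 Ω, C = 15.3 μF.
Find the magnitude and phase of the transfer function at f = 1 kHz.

Step 1 — Angular frequency: ω = 2π·1000 = 6283 rad/s.
Step 2 — Transfer function: H(jω) = 1/(1 + jωRC).
Step 3 — Denominator: 1 + jωRC = 1 + j·6283·2200·1.53e-05 = 1 + j211.5.
Step 4 — H = 2.236e-05 - j0.004728.
Step 5 — Magnitude: |H| = 0.004728 (-46.5 dB); phase: φ = -89.7°.

|H| = 0.004728 (-46.5 dB), φ = -89.7°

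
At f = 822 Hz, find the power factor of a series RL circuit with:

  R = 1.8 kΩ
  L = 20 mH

Step 1 — Angular frequency: ω = 2π·f = 2π·822 = 5165 rad/s.
Step 2 — Component impedances:
  R: Z = R = 1800 Ω
  L: Z = jωL = j·5165·0.02 = 0 + j103.3 Ω
Step 3 — Series combination: Z_total = R + L = 1800 + j103.3 Ω = 1803∠3.3° Ω.
Step 4 — Power factor: PF = cos(φ) = Re(Z)/|Z| = 1800/1802.96 = 0.9984.
Step 5 — Type: Im(Z) = 103.3 ⇒ lagging (phase φ = 3.3°).

PF = 0.9984 (lagging, φ = 3.3°)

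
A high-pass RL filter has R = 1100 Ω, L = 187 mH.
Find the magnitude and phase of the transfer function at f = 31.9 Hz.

Step 1 — Angular frequency: ω = 2π·31.9 = 200.4 rad/s.
Step 2 — Transfer function: H(jω) = jωL/(R + jωL).
Step 3 — Numerator jωL = j·37.48; denominator R + jωL = 1100 + j37.48.
Step 4 — H = 0.00116 + j0.03403.
Step 5 — Magnitude: |H| = 0.03405 (-29.4 dB); phase: φ = 88.0°.

|H| = 0.03405 (-29.4 dB), φ = 88.0°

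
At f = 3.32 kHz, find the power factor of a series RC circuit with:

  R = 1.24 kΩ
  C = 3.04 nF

Step 1 — Angular frequency: ω = 2π·f = 2π·3320 = 2.086e+04 rad/s.
Step 2 — Component impedances:
  R: Z = R = 1240 Ω
  C: Z = 1/(jωC) = -j/(ω·C) = 0 - j1.577e+04 Ω
Step 3 — Series combination: Z_total = R + C = 1240 - j1.577e+04 Ω = 1.582e+04∠-85.5° Ω.
Step 4 — Power factor: PF = cos(φ) = Re(Z)/|Z| = 1240/15818 = 0.07839.
Step 5 — Type: Im(Z) = -1.577e+04 ⇒ leading (phase φ = -85.5°).

PF = 0.07839 (leading, φ = -85.5°)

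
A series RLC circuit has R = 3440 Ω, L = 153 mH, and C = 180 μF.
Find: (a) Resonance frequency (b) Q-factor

Step 1 — Resonance condition Im(Z)=0 gives ω₀ = 1/√(LC).
Step 2 — ω₀ = 1/√(0.153·0.00018) = 190.6 rad/s.
Step 3 — f₀ = ω₀/(2π) = 30.33 Hz.
Step 4 — Series Q: Q = ω₀L/R = 190.6·0.153/3440 = 0.008475.

(a) f₀ = 30.33 Hz  (b) Q = 0.008475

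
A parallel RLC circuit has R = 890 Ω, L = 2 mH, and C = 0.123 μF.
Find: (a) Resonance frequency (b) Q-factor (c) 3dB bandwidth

Step 1 — Resonance: ω₀ = 1/√(LC) = 1/√(0.002·1.23e-07) = 6.376e+04 rad/s.
Step 2 — f₀ = ω₀/(2π) = 1.015e+04 Hz.
Step 3 — Parallel Q: Q = R/(ω₀L) = 890/(6.376e+04·0.002) = 6.98.
Step 4 — Bandwidth: Δω = ω₀/Q = 9135 rad/s; BW = Δω/(2π) = 1454 Hz.

(a) f₀ = 1.015e+04 Hz  (b) Q = 6.98  (c) BW = 1454 Hz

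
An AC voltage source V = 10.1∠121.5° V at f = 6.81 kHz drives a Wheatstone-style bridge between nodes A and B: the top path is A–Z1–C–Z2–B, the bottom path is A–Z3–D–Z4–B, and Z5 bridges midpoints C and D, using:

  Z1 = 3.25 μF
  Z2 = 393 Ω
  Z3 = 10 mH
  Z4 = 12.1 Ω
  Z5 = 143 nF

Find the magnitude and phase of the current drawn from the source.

Step 1 — Angular frequency: ω = 2π·f = 2π·6810 = 4.279e+04 rad/s.
Step 2 — Component impedances:
  Z1: Z = 1/(jωC) = -j/(ω·C) = 0 - j7.191 Ω
  Z2: Z = R = 393 Ω
  Z3: Z = jωL = j·4.279e+04·0.01 = 0 + j427.9 Ω
  Z4: Z = R = 12.1 Ω
  Z5: Z = 1/(jωC) = -j/(ω·C) = 0 - j163.4 Ω
Step 3 — Bridge requires nodal analysis (the Z5 bridge couples midpoints C and D, so the two paths cannot be reduced to a simple series/parallel combination). Setting node B to ground and injecting 1 A at node A, the 3-node admittance system at A, C, D solves to V_A = Z_AB = 131.5 - j188.8 Ω = 230.1∠-55.1° Ω.
Step 4 — Source phasor: V = 10.1∠121.5° V = -5.277 + j8.612 V.
Step 5 — Ohm's law: I = V / Z_total = (-5.277 + j8.612) / (131.5 - j188.8) = -0.04383 + j0.002566 A.
Step 6 — Convert to polar: |I| = 0.0439 A, ∠I = 176.6°.

I = 0.0439∠176.6° A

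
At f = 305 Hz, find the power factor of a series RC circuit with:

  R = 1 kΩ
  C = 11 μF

Step 1 — Angular frequency: ω = 2π·f = 2π·305 = 1916 rad/s.
Step 2 — Component impedances:
  R: Z = R = 1000 Ω
  C: Z = 1/(jωC) = -j/(ω·C) = 0 - j47.44 Ω
Step 3 — Series combination: Z_total = R + C = 1000 - j47.44 Ω = 1001∠-2.7° Ω.
Step 4 — Power factor: PF = cos(φ) = Re(Z)/|Z| = 1000/1001.1 = 0.9989.
Step 5 — Type: Im(Z) = -47.44 ⇒ leading (phase φ = -2.7°).

PF = 0.9989 (leading, φ = -2.7°)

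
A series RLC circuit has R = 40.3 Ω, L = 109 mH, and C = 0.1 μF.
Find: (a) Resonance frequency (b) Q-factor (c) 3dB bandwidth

Step 1 — Resonance: ω₀ = 1/√(LC) = 1/√(0.109·1e-07) = 9578 rad/s.
Step 2 — f₀ = ω₀/(2π) = 1524 Hz.
Step 3 — Series Q: Q = ω₀L/R = 9578·0.109/40.3 = 25.91.
Step 4 — Bandwidth: Δω = ω₀/Q = 369.7 rad/s; BW = Δω/(2π) = 58.84 Hz.

(a) f₀ = 1524 Hz  (b) Q = 25.91  (c) BW = 58.84 Hz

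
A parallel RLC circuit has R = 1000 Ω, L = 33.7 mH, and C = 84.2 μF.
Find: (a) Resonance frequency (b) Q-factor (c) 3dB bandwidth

Step 1 — Resonance: ω₀ = 1/√(LC) = 1/√(0.0337·8.42e-05) = 593.6 rad/s.
Step 2 — f₀ = ω₀/(2π) = 94.48 Hz.
Step 3 — Parallel Q: Q = R/(ω₀L) = 1000/(593.6·0.0337) = 49.99.
Step 4 — Bandwidth: Δω = ω₀/Q = 11.88 rad/s; BW = Δω/(2π) = 1.89 Hz.

(a) f₀ = 94.48 Hz  (b) Q = 49.99  (c) BW = 1.89 Hz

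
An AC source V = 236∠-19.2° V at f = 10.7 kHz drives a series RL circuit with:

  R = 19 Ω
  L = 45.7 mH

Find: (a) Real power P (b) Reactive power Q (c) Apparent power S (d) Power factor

Step 1 — Angular frequency: ω = 2π·f = 2π·1.07e+04 = 6.723e+04 rad/s.
Step 2 — Component impedances:
  R: Z = R = 19 Ω
  L: Z = jωL = j·6.723e+04·0.0457 = 0 + j3072 Ω
Step 3 — Series combination: Z_total = R + L = 19 + j3072 Ω = 3072∠89.6° Ω.
Step 4 — Source phasor: V = 236∠-19.2° V = 222.9 - j77.61 V.
Step 5 — Current: I = V / Z = -0.02481 - j0.07269 A = 0.07681∠-108.8° A.
Step 6 — Complex power: S = V·I* = 0.1121 + j18.13 VA.
Step 7 — Real power: P = Re(S) = 0.1121 W.
Step 8 — Reactive power: Q = Im(S) = 18.13 VAR.
Step 9 — Apparent power: |S| = 18.13 VA.
Step 10 — Power factor: PF = P/|S| = 0.006184 (lagging).

(a) P = 0.1121 W  (b) Q = 18.13 VAR  (c) S = 18.13 VA  (d) PF = 0.006184 (lagging)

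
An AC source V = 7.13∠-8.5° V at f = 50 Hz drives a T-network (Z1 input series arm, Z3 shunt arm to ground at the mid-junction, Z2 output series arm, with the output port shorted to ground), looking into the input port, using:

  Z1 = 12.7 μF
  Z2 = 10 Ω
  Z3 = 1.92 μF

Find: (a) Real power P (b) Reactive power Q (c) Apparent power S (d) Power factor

Step 1 — Angular frequency: ω = 2π·f = 2π·50 = 314.2 rad/s.
Step 2 — Component impedances:
  Z1: Z = 1/(jωC) = -j/(ω·C) = 0 - j250.6 Ω
  Z2: Z = R = 10 Ω
  Z3: Z = 1/(jωC) = -j/(ω·C) = 0 - j1658 Ω
Step 3 — With the output port shorted to ground, the output series arm Z2 runs from the junction to ground; the shunt arm Z3 also runs from the junction to ground. They appear in parallel: Z3 || Z2 = 10 - j0.06032 Ω.
Step 4 — Series with input arm Z1: Z_in = Z1 + (Z3 || Z2) = 10 - j250.7 Ω = 250.9∠-87.7° Ω.
Step 5 — Source phasor: V = 7.13∠-8.5° V = 7.052 - j1.054 V.
Step 6 — Current: I = V / Z = 0.005317 + j0.02792 A = 0.02842∠79.2° A.
Step 7 — Complex power: S = V·I* = 0.008076 - j0.2025 VA.
Step 8 — Real power: P = Re(S) = 0.008076 W.
Step 9 — Reactive power: Q = Im(S) = -0.2025 VAR.
Step 10 — Apparent power: |S| = 0.2026 VA.
Step 11 — Power factor: PF = P/|S| = 0.03986 (leading).

(a) P = 0.008076 W  (b) Q = -0.2025 VAR  (c) S = 0.2026 VA  (d) PF = 0.03986 (leading)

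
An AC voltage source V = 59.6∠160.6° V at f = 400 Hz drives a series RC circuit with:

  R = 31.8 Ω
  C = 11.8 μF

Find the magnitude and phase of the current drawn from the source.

Step 1 — Angular frequency: ω = 2π·f = 2π·400 = 2513 rad/s.
Step 2 — Component impedances:
  R: Z = R = 31.8 Ω
  C: Z = 1/(jωC) = -j/(ω·C) = 0 - j33.72 Ω
Step 3 — Series combination: Z_total = R + C = 31.8 - j33.72 Ω = 46.35∠-46.7° Ω.
Step 4 — Source phasor: V = 59.6∠160.6° V = -56.22 + j19.8 V.
Step 5 — Ohm's law: I = V / Z_total = (-56.22 + j19.8) / (31.8 - j33.72) = -1.143 - j0.5893 A.
Step 6 — Convert to polar: |I| = 1.286 A, ∠I = -152.7°.

I = 1.286∠-152.7° A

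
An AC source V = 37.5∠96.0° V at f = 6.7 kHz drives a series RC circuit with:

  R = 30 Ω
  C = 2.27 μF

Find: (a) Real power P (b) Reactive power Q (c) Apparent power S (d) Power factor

Step 1 — Angular frequency: ω = 2π·f = 2π·6700 = 4.21e+04 rad/s.
Step 2 — Component impedances:
  R: Z = R = 30 Ω
  C: Z = 1/(jωC) = -j/(ω·C) = 0 - j10.46 Ω
Step 3 — Series combination: Z_total = R + C = 30 - j10.46 Ω = 31.77∠-19.2° Ω.
Step 4 — Source phasor: V = 37.5∠96.0° V = -3.92 + j37.29 V.
Step 5 — Current: I = V / Z = -0.5031 + j1.068 A = 1.18∠115.2° A.
Step 6 — Complex power: S = V·I* = 41.79 - j14.58 VA.
Step 7 — Real power: P = Re(S) = 41.79 W.
Step 8 — Reactive power: Q = Im(S) = -14.58 VAR.
Step 9 — Apparent power: |S| = 44.26 VA.
Step 10 — Power factor: PF = P/|S| = 0.9442 (leading).

(a) P = 41.79 W  (b) Q = -14.58 VAR  (c) S = 44.26 VA  (d) PF = 0.9442 (leading)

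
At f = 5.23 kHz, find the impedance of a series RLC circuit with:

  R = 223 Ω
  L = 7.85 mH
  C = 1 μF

Step 1 — Angular frequency: ω = 2π·f = 2π·5230 = 3.286e+04 rad/s.
Step 2 — Component impedances:
  R: Z = R = 223 Ω
  L: Z = jωL = j·3.286e+04·0.00785 = 0 + j258 Ω
  C: Z = 1/(jωC) = -j/(ω·C) = 0 - j30.43 Ω
Step 3 — Series combination: Z_total = R + L + C = 223 + j227.5 Ω = 318.6∠45.6° Ω.

Z = 223 + j227.5 Ω = 318.6∠45.6° Ω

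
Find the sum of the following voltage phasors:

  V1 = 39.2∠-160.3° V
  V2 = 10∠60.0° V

Step 1 — Convert each phasor to rectangular form:
  V1 = 39.2·(cos(-160.3°) + j·sin(-160.3°)) = -36.91 - j13.21 V
  V2 = 10·(cos(60.0°) + j·sin(60.0°)) = 5 + j8.66 V
Step 2 — Sum components: V_total = -31.91 - j4.554 V.
Step 3 — Convert to polar: |V_total| = 32.23 V, ∠V_total = -171.9°.

V_total = 32.23∠-171.9° V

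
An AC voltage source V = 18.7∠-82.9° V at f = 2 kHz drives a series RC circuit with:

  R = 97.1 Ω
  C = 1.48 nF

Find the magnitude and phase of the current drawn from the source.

Step 1 — Angular frequency: ω = 2π·f = 2π·2000 = 1.257e+04 rad/s.
Step 2 — Component impedances:
  R: Z = R = 97.1 Ω
  C: Z = 1/(jωC) = -j/(ω·C) = 0 - j5.377e+04 Ω
Step 3 — Series combination: Z_total = R + C = 97.1 - j5.377e+04 Ω = 5.377e+04∠-89.9° Ω.
Step 4 — Source phasor: V = 18.7∠-82.9° V = 2.311 - j18.56 V.
Step 5 — Ohm's law: I = V / Z_total = (2.311 - j18.56) / (97.1 - j5.377e+04) = 0.0003452 + j4.236e-05 A.
Step 6 — Convert to polar: |I| = 0.0003478 A, ∠I = 7.0°.

I = 0.0003478∠7.0° A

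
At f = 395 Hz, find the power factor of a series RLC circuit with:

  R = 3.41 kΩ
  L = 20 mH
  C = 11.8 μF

Step 1 — Angular frequency: ω = 2π·f = 2π·395 = 2482 rad/s.
Step 2 — Component impedances:
  R: Z = R = 3410 Ω
  L: Z = jωL = j·2482·0.02 = 0 + j49.64 Ω
  C: Z = 1/(jωC) = -j/(ω·C) = 0 - j34.15 Ω
Step 3 — Series combination: Z_total = R + L + C = 3410 + j15.49 Ω = 3410∠0.3° Ω.
Step 4 — Power factor: PF = cos(φ) = Re(Z)/|Z| = 3410/3410 = 1.
Step 5 — Type: Im(Z) = 15.49 ⇒ lagging (phase φ = 0.3°).

PF = 1 (lagging, φ = 0.3°)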